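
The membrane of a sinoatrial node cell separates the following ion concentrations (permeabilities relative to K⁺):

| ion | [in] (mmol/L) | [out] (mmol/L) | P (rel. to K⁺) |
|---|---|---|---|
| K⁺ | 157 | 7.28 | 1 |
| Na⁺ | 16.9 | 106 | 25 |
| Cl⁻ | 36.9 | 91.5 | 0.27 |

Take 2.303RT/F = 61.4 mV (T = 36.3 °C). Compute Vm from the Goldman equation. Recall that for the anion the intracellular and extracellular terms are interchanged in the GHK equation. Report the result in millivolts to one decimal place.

Vm = 61.4 · log₁₀[(Σ P·[cation]ₒ + Σ P·[anion]ᵢ) / (Σ P·[cation]ᵢ + Σ P·[anion]ₒ)]
Numerator = 1×7.28 + 25×106 + 0.27×36.9 = 2667
Denominator = 1×157 + 25×16.9 + 0.27×91.5 = 604.2
Vm = 61.4 · log₁₀(4.4145) = 61.4 × (0.6449) = 39.60 mV

39.6 mV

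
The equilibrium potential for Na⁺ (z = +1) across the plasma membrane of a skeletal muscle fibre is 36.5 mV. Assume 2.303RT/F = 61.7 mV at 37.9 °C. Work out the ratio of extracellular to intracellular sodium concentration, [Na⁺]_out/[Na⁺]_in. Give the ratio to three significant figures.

log₁₀([out]/[in]) = E·z/(61.7) = 36.5 × 1 / 61.7 = 0.5916
[out]/[in] = 10^(0.5916) = 3.905

3.90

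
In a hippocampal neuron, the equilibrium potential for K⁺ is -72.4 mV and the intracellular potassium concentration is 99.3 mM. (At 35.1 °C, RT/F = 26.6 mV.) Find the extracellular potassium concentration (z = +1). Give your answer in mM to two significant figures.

6.5 mM

Nernst: E = (26.6/1) · ln([out]/[in]), so ln([out]/[in]) = -72.4 × 1 / 26.6 = -2.7218.
[out]/[in] = e^(-2.7218) = 0.06576.
[out] = 0.06576 × 99.3 = 6.53 mM.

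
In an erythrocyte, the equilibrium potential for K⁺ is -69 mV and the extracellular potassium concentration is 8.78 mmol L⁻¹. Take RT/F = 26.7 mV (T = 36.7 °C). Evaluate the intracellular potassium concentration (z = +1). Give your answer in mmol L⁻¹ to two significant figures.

120 mmol L⁻¹

Nernst: E = (26.7/1) · ln([out]/[in]), so ln([out]/[in]) = -69.0 × 1 / 26.7 = -2.5843.
[out]/[in] = e^(-2.5843) = 0.07545.
[in] = 8.78 / 0.07545 = 116.4 mmol L⁻¹.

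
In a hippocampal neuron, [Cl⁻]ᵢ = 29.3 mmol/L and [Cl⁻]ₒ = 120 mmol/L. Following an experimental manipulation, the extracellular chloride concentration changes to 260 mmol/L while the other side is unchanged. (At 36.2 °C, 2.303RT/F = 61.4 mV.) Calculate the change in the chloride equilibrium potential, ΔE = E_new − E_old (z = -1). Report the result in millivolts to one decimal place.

E_old = (61.4/-1)·log₁₀(120/29.3) = -37.60 mV
E_new = (61.4/-1)·log₁₀(260/29.3) = -58.21 mV
ΔE = -58.21 − (-37.60) = -20.62 mV

-20.6 mV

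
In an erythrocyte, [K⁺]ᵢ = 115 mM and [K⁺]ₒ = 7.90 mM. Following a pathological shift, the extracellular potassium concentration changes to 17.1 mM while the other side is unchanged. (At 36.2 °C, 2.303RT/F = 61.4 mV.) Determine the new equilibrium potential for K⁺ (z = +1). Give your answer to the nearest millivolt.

After the shift: [K⁺]_out = 17.1, [K⁺]_in = 115 mM.
E_new = (61.4/1)·log₁₀(17.1/115) = 61.40 · (-0.8277) = -50.82 mV

-51 mV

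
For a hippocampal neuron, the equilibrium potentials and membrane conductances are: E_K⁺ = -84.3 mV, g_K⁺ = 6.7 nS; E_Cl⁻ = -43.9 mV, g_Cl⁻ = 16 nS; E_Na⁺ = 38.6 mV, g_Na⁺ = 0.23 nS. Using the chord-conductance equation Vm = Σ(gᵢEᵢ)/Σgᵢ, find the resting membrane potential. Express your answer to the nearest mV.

Σ gᵢEᵢ = 6.7·(-84.3) + 16·(-43.9) + 0.23·(38.6) = -1258.33
Σ gᵢ = 6.7 + 16 + 0.23 = 22.93
Vm = -1258.33 / 22.93 = -54.88 mV

-55 mV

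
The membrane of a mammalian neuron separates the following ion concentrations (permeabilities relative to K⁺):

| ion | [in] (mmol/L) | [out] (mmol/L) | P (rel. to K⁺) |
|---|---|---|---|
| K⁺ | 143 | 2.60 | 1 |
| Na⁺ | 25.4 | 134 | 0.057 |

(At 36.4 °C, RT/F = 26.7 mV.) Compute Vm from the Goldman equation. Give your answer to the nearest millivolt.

-71 mV

Vm = 26.7 · ln[(Σ P·[cation]ₒ + Σ P·[anion]ᵢ) / (Σ P·[cation]ᵢ + Σ P·[anion]ₒ)]
Numerator = 1×2.60 + 0.057×134 = 10.24
Denominator = 1×143 + 0.057×25.4 = 144.4
Vm = 26.7 · ln(0.070877) = 26.7 × (-2.6468) = -70.67 mV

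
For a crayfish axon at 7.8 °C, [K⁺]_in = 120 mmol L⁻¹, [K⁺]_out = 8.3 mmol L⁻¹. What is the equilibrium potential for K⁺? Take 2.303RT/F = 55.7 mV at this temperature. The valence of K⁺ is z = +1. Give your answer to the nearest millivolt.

E = (55.7/z) · log₁₀([K⁺]_out/[K⁺]_in) with z = +1.
= (55.7/1) · log₁₀(8.3/120) = 55.70 · log₁₀(0.06917)
= 55.70 · (-1.1601) = -64.62 mV

-65 mV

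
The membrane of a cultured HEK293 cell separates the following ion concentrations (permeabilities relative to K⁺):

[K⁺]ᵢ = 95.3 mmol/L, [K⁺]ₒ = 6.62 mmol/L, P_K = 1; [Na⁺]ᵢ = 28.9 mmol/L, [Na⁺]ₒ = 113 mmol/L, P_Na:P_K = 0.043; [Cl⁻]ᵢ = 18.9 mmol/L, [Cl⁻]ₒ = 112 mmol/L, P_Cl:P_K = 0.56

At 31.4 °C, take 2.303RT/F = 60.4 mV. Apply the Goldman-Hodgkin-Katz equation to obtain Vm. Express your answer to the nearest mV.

-52 mV

Vm = 60.4 · log₁₀[(Σ P·[cation]ₒ + Σ P·[anion]ᵢ) / (Σ P·[cation]ᵢ + Σ P·[anion]ₒ)]
Numerator = 1×6.62 + 0.043×113 + 0.56×18.9 = 22.06
Denominator = 1×95.3 + 0.043×28.9 + 0.56×112 = 159.3
Vm = 60.4 · log₁₀(0.13853) = 60.4 × (-0.8584) = -51.85 mV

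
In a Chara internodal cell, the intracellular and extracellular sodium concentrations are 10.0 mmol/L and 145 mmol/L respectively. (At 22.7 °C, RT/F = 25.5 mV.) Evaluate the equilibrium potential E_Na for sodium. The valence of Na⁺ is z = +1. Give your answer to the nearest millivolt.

68 mV

E = (25.5/z) · ln([Na⁺]_out/[Na⁺]_in) with z = +1.
= (25.5/1) · ln(145/10.0) = 25.50 · ln(14.5)
= 25.50 · (2.6741) = 68.19 mV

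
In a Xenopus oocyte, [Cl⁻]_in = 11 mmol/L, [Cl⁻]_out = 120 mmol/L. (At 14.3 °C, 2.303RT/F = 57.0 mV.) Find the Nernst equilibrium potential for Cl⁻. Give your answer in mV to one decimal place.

-59.2 mV

E = (57.0/z) · log₁₀([Cl⁻]_out/[Cl⁻]_in) with z = -1.
For an anion, dividing by z = -1 reverses the sign.
= (57.0/-1) · log₁₀(120/11) = -57.00 · log₁₀(10.91)
= -57.00 · (1.0378) = -59.15 mV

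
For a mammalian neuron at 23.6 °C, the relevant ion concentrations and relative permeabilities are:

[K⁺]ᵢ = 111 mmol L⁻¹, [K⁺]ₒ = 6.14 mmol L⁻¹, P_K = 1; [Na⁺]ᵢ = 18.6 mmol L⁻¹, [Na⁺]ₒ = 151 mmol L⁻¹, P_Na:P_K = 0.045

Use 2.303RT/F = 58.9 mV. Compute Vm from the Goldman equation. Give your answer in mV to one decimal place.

Vm = 58.9 · log₁₀[(Σ P·[cation]ₒ + Σ P·[anion]ᵢ) / (Σ P·[cation]ᵢ + Σ P·[anion]ₒ)]
Numerator = 1×6.14 + 0.045×151 = 12.93
Denominator = 1×111 + 0.045×18.6 = 111.8
Vm = 58.9 · log₁₀(0.11566) = 58.9 × (-0.9368) = -55.18 mV

-55.2 mV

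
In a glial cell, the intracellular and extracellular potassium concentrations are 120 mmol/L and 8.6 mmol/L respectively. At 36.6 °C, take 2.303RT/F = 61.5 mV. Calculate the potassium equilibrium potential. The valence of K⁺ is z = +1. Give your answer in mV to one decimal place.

-70.4 mV

E = (61.5/z) · log₁₀([K⁺]_out/[K⁺]_in) with z = +1.
= (61.5/1) · log₁₀(8.6/120) = 61.50 · log₁₀(0.07167)
= 61.50 · (-1.1447) = -70.40 mV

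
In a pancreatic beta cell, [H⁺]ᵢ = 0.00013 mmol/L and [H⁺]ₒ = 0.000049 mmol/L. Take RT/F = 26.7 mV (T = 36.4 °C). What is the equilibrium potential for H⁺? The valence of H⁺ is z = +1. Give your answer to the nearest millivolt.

-26 mV

E = (26.7/z) · ln([H⁺]_out/[H⁺]_in) with z = +1.
= (26.7/1) · ln(0.000049/0.00013) = 26.70 · ln(0.3769)
= 26.70 · (-0.9757) = -26.05 mV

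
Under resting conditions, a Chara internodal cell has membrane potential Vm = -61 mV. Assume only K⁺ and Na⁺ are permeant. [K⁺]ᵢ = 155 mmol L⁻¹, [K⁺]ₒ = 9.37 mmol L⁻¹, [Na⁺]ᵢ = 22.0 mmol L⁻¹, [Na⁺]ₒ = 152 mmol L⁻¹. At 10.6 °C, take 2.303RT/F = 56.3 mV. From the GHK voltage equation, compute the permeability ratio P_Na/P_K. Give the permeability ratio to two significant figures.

Let α = P_Na/P_K. GHK: Vm = 56.3·log₁₀[(Kₒ + α·Naₒ)/(Kᵢ + α·Naᵢ)].
10^(Vm/56.3) = 10^(-61.0/56.3) = 0.082512
So 0.082512·(Kᵢ + α·Naᵢ) = Kₒ + α·Naₒ → α = (0.082512·155.0 − 9.37) / (152.0 − 0.082512·22.0)
α = (12.79 − 9.37) / (152.0 − 1.815) = 3.419/150.2 = 0.02277

0.023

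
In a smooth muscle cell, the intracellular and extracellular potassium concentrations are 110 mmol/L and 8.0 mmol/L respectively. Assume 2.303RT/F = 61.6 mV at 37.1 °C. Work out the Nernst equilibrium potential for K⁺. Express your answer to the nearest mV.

-70 mV

E = (61.6/z) · log₁₀([K⁺]_out/[K⁺]_in) with z = +1.
= (61.6/1) · log₁₀(8.0/110) = 61.60 · log₁₀(0.07273)
= 61.60 · (-1.1383) = -70.12 mV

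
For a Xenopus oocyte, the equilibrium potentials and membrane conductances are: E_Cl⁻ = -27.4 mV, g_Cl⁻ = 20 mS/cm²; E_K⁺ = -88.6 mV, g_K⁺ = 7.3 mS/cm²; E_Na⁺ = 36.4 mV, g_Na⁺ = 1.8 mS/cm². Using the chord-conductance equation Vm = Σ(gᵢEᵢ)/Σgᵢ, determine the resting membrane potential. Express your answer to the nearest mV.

-39 mV

Σ gᵢEᵢ = 20·(-27.4) + 7.3·(-88.6) + 1.8·(36.4) = -1129.26
Σ gᵢ = 20 + 7.3 + 1.8 = 29.1
Vm = -1129.26 / 29.1 = -38.81 mV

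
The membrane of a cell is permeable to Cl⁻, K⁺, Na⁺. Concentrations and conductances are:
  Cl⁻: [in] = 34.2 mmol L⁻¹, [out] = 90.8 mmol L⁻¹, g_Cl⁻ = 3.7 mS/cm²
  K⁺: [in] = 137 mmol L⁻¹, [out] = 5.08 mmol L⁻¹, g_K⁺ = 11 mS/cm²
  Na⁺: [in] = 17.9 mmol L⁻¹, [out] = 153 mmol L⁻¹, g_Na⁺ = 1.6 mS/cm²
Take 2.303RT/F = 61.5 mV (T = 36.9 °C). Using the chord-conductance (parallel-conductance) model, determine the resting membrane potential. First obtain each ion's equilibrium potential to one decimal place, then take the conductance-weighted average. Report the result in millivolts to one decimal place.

E_Cl⁻ = (61.5/-1)·log₁₀(90.8/34.2) = -26.1 mV
E_K⁺ = (61.5/1)·log₁₀(5.08/137) = -88.0 mV
E_Na⁺ = (61.5/1)·log₁₀(153/17.9) = 57.3 mV
Vm = (Σ gᵢEᵢ)/(Σ gᵢ) = (3.7·-26.1 + 11·-88.0 + 1.6·57.3) / (3.7 + 11 + 1.6)
= -972.89 / 16.3 = -59.69 mV

-59.7 mV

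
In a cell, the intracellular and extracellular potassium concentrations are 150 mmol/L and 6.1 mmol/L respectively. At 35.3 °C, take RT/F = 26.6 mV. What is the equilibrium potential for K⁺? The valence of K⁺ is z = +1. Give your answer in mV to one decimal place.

E = (26.6/z) · ln([K⁺]_out/[K⁺]_in) with z = +1.
= (26.6/1) · ln(6.1/150) = 26.60 · ln(0.04067)
= 26.60 · (-3.2023) = -85.18 mV

-85.2 mV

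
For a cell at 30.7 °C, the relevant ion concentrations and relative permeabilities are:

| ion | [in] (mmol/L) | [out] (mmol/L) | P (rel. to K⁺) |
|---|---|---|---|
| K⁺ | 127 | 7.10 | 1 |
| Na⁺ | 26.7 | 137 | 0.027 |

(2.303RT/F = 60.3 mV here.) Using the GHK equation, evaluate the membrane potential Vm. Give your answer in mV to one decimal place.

Vm = 60.3 · log₁₀[(Σ P·[cation]ₒ + Σ P·[anion]ᵢ) / (Σ P·[cation]ᵢ + Σ P·[anion]ₒ)]
Numerator = 1×7.10 + 0.027×137 = 10.8
Denominator = 1×127 + 0.027×26.7 = 127.7
Vm = 60.3 · log₁₀(0.084552) = 60.3 × (-1.0729) = -64.69 mV

-64.7 mV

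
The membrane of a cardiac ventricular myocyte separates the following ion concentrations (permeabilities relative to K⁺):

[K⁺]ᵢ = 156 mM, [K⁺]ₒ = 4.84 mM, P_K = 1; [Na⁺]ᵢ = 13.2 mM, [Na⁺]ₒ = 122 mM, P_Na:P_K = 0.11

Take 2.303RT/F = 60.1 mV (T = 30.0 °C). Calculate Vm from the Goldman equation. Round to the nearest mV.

Vm = 60.1 · log₁₀[(Σ P·[cation]ₒ + Σ P·[anion]ᵢ) / (Σ P·[cation]ᵢ + Σ P·[anion]ₒ)]
Numerator = 1×4.84 + 0.11×122 = 18.26
Denominator = 1×156 + 0.11×13.2 = 157.5
Vm = 60.1 · log₁₀(0.11597) = 60.1 × (-0.9356) = -56.23 mV

-56 mV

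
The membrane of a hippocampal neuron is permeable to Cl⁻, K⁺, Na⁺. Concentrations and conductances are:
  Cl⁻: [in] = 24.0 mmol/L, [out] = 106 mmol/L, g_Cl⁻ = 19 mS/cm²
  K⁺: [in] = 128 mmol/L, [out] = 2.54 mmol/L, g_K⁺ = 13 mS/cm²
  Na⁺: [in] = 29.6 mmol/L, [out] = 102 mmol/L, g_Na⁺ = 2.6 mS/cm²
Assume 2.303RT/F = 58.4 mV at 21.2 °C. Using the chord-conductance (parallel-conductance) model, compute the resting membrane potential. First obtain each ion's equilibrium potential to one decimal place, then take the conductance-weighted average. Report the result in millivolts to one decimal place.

-55.7 mV

E_Cl⁻ = (58.4/-1)·log₁₀(106/24.0) = -37.7 mV
E_K⁺ = (58.4/1)·log₁₀(2.54/128) = -99.4 mV
E_Na⁺ = (58.4/1)·log₁₀(102/29.6) = 31.4 mV
Vm = (Σ gᵢEᵢ)/(Σ gᵢ) = (19·-37.7 + 13·-99.4 + 2.6·31.4) / (19 + 13 + 2.6)
= -1926.86 / 34.6 = -55.69 mV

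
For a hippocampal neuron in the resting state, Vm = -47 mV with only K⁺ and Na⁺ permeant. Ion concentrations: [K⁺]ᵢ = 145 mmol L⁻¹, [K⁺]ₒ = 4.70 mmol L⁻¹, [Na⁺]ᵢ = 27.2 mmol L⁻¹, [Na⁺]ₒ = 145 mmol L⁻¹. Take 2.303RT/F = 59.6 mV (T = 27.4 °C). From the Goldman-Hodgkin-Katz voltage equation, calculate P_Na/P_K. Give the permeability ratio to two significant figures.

Let α = P_Na/P_K. GHK: Vm = 59.6·log₁₀[(Kₒ + α·Naₒ)/(Kᵢ + α·Naᵢ)].
10^(Vm/59.6) = 10^(-47.0/59.6) = 0.16271
So 0.16271·(Kᵢ + α·Naᵢ) = Kₒ + α·Naₒ → α = (0.16271·145.0 − 4.7) / (145.0 − 0.16271·27.2)
α = (23.59 − 4.7) / (145.0 − 4.426) = 18.89/140.6 = 0.1344

0.13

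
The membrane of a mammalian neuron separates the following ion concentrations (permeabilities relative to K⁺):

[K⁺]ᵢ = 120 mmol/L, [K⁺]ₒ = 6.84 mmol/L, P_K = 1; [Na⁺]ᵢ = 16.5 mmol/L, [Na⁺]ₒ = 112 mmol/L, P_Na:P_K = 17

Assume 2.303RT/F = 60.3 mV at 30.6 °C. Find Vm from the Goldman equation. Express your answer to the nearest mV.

41 mV

Vm = 60.3 · log₁₀[(Σ P·[cation]ₒ + Σ P·[anion]ᵢ) / (Σ P·[cation]ᵢ + Σ P·[anion]ₒ)]
Numerator = 1×6.84 + 17×112 = 1911
Denominator = 1×120 + 17×16.5 = 400.5
Vm = 60.3 · log₁₀(4.7711) = 60.3 × (0.6786) = 40.92 mV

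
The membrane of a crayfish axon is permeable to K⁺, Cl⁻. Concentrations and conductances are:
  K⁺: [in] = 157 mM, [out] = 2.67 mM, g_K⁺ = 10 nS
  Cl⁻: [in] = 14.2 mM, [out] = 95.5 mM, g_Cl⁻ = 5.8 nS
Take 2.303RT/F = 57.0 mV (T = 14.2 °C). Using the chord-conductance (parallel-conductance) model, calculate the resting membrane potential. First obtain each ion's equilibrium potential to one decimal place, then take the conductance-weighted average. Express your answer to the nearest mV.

-81 mV

E_K⁺ = (57.0/1)·log₁₀(2.67/157) = -100.9 mV
E_Cl⁻ = (57.0/-1)·log₁₀(95.5/14.2) = -47.2 mV
Vm = (Σ gᵢEᵢ)/(Σ gᵢ) = (10·-100.9 + 5.8·-47.2) / (10 + 5.8)
= -1282.76 / 15.8 = -81.19 mV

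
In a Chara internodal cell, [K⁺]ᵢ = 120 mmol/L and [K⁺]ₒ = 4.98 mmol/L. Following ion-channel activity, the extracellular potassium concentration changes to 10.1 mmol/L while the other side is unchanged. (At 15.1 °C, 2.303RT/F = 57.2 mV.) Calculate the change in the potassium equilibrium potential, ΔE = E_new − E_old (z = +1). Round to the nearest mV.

18 mV

E_old = (57.2/1)·log₁₀(4.98/120) = -79.05 mV
E_new = (57.2/1)·log₁₀(10.1/120) = -61.48 mV
ΔE = -61.48 − (-79.05) = 17.57 mV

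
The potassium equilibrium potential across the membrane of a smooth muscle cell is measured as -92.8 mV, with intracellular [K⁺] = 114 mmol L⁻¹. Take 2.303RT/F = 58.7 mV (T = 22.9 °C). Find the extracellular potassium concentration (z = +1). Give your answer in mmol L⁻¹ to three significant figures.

2.99 mmol L⁻¹

Nernst: E = (58.7/1) · log₁₀([out]/[in]), so log₁₀([out]/[in]) = -92.8 × 1 / 58.7 = -1.5809.
[out]/[in] = 10^(-1.5809) = 0.02625.
[out] = 0.02625 × 114 = 2.992 mmol L⁻¹.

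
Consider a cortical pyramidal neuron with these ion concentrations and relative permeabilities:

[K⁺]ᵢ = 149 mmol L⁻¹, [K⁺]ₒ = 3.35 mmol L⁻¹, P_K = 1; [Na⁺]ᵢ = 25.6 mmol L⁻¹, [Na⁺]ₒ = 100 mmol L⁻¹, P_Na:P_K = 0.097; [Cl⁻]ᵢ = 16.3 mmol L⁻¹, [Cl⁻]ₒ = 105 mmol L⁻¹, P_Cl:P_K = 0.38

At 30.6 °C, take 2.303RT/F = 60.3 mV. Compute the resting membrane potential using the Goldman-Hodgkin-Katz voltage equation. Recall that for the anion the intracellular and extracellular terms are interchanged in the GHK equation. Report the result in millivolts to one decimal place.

Vm = 60.3 · log₁₀[(Σ P·[cation]ₒ + Σ P·[anion]ᵢ) / (Σ P·[cation]ᵢ + Σ P·[anion]ₒ)]
Numerator = 1×3.35 + 0.097×100 + 0.38×16.3 = 19.24
Denominator = 1×149 + 0.097×25.6 + 0.38×105 = 191.4
Vm = 60.3 · log₁₀(0.10055) = 60.3 × (-0.9976) = -60.16 mV

-60.2 mV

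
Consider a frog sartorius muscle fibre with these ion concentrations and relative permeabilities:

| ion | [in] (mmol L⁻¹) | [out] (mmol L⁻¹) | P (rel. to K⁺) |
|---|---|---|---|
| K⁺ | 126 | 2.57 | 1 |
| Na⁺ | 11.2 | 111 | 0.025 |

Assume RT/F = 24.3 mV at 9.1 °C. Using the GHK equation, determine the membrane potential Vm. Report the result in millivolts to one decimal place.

-76.8 mV

Vm = 24.3 · ln[(Σ P·[cation]ₒ + Σ P·[anion]ᵢ) / (Σ P·[cation]ᵢ + Σ P·[anion]ₒ)]
Numerator = 1×2.57 + 0.025×111 = 5.345
Denominator = 1×126 + 0.025×11.2 = 126.3
Vm = 24.3 · ln(0.042327) = 24.3 × (-3.1623) = -76.84 mV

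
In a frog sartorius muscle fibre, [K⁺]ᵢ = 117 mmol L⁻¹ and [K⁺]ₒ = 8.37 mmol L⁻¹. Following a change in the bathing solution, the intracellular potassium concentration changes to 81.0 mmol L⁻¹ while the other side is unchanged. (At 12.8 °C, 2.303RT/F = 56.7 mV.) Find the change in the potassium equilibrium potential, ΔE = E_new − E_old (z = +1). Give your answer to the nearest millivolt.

9 mV

E_old = (56.7/1)·log₁₀(8.37/117) = -64.95 mV
E_new = (56.7/1)·log₁₀(8.37/81.0) = -55.89 mV
ΔE = -55.89 − (-64.95) = 9.06 mV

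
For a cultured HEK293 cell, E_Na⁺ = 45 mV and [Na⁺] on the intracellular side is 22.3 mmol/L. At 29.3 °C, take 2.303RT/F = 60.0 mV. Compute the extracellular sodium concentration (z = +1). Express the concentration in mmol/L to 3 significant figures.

125 mmol/L

Nernst: E = (60.0/1) · log₁₀([out]/[in]), so log₁₀([out]/[in]) = 45.0 × 1 / 60.0 = 0.7500.
[out]/[in] = 10^(0.7500) = 5.623.
[out] = 5.623 × 22.3 = 125.4 mmol/L.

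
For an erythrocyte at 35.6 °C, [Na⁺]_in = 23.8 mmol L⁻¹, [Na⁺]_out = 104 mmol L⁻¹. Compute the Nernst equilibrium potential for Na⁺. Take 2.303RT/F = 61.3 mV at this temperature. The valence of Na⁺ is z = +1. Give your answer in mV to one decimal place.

E = (61.3/z) · log₁₀([Na⁺]_out/[Na⁺]_in) with z = +1.
= (61.3/1) · log₁₀(104/23.8) = 61.30 · log₁₀(4.37)
= 61.30 · (0.6405) = 39.26 mV

39.3 mV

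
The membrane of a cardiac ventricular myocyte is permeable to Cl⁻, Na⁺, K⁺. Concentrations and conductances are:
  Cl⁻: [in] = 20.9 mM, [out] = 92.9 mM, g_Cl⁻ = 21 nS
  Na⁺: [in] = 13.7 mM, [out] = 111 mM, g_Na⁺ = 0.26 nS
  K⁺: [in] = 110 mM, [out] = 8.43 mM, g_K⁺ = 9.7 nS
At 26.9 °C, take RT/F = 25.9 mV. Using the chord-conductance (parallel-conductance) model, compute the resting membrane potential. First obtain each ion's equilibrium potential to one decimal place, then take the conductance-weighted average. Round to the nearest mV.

-47 mV

E_Cl⁻ = (25.9/-1)·ln(92.9/20.9) = -38.6 mV
E_Na⁺ = (25.9/1)·ln(111/13.7) = 54.2 mV
E_K⁺ = (25.9/1)·ln(8.43/110) = -66.5 mV
Vm = (Σ gᵢEᵢ)/(Σ gᵢ) = (21·-38.6 + 0.26·54.2 + 9.7·-66.5) / (21 + 0.26 + 9.7)
= -1441.56 / 30.96 = -46.56 mV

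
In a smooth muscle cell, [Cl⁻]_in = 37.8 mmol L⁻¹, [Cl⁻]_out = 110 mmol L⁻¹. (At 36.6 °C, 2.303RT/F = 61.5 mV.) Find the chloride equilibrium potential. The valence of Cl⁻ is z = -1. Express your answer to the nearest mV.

-29 mV

E = (61.5/z) · log₁₀([Cl⁻]_out/[Cl⁻]_in) with z = -1.
For an anion, dividing by z = -1 reverses the sign.
= (61.5/-1) · log₁₀(110/37.8) = -61.50 · log₁₀(2.91)
= -61.50 · (0.4639) = -28.53 mV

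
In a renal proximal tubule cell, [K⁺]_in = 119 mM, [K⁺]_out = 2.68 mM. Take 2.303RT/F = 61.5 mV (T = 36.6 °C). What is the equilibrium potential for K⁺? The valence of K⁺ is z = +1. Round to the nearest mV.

-101 mV

E = (61.5/z) · log₁₀([K⁺]_out/[K⁺]_in) with z = +1.
= (61.5/1) · log₁₀(2.68/119) = 61.50 · log₁₀(0.02252)
= 61.50 · (-1.6474) = -101.32 mV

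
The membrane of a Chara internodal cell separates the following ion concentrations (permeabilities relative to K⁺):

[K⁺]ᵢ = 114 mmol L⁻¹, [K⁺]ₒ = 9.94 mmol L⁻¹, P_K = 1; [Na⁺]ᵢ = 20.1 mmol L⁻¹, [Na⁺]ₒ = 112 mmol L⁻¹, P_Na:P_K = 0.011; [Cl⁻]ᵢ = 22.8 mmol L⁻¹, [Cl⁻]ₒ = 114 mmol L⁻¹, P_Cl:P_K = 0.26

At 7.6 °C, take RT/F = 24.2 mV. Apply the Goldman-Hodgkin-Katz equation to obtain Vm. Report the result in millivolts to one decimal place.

-51.5 mV

Vm = 24.2 · ln[(Σ P·[cation]ₒ + Σ P·[anion]ᵢ) / (Σ P·[cation]ᵢ + Σ P·[anion]ₒ)]
Numerator = 1×9.94 + 0.011×112 + 0.26×22.8 = 17.1
Denominator = 1×114 + 0.011×20.1 + 0.26×114 = 143.9
Vm = 24.2 · ln(0.11886) = 24.2 × (-2.1298) = -51.54 mV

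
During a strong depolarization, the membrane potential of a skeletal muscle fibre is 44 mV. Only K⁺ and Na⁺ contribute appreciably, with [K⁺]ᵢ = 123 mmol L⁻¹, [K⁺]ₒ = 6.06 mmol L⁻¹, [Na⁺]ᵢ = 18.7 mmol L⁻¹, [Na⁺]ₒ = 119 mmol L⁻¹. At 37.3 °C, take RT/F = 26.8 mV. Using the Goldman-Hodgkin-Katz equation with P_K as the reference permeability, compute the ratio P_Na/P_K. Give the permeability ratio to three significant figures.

Let α = P_Na/P_K. GHK: Vm = 26.8·ln[(Kₒ + α·Naₒ)/(Kᵢ + α·Naᵢ)].
e^(Vm/26.8) = e^(44.0/26.8) = 5.1644
So 5.1644·(Kᵢ + α·Naᵢ) = Kₒ + α·Naₒ → α = (5.1644·123.0 − 6.06) / (119.0 − 5.1644·18.7)
α = (635.2 − 6.06) / (119.0 − 96.57) = 629.2/22.43 = 28.06

28.1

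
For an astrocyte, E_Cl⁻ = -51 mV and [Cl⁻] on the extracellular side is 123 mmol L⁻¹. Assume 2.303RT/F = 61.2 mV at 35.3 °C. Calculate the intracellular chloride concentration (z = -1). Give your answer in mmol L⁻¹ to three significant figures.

18.1 mmol L⁻¹

Nernst: E = (61.2/-1) · log₁₀([out]/[in]), so log₁₀([out]/[in]) = -51.0 × -1 / 61.2 = 0.8333.
[out]/[in] = 10^(0.8333) = 6.813.
[in] = 123 / 6.813 = 18.05 mmol L⁻¹.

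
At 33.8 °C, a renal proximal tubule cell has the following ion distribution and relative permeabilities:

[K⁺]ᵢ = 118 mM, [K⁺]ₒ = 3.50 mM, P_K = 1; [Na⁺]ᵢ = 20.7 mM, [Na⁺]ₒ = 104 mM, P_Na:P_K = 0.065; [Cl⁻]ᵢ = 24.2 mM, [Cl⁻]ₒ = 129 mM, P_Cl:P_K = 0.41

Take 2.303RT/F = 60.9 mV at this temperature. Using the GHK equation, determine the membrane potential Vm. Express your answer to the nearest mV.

-57 mV

Vm = 60.9 · log₁₀[(Σ P·[cation]ₒ + Σ P·[anion]ᵢ) / (Σ P·[cation]ᵢ + Σ P·[anion]ₒ)]
Numerator = 1×3.50 + 0.065×104 + 0.41×24.2 = 20.18
Denominator = 1×118 + 0.065×20.7 + 0.41×129 = 172.2
Vm = 60.9 · log₁₀(0.11718) = 60.9 × (-0.9312) = -56.71 mV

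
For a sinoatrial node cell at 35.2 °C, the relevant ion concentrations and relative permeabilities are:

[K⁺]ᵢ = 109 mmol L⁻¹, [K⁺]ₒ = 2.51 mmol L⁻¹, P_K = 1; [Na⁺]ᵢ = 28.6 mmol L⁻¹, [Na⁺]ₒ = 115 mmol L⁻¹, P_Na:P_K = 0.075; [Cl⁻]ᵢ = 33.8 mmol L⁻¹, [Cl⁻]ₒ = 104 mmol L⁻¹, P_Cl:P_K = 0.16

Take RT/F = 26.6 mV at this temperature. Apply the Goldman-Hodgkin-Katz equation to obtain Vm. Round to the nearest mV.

Vm = 26.6 · ln[(Σ P·[cation]ₒ + Σ P·[anion]ᵢ) / (Σ P·[cation]ᵢ + Σ P·[anion]ₒ)]
Numerator = 1×2.51 + 0.075×115 + 0.16×33.8 = 16.54
Denominator = 1×109 + 0.075×28.6 + 0.16×104 = 127.8
Vm = 26.6 · ln(0.12946) = 26.6 × (-2.0444) = -54.38 mV

-54 mV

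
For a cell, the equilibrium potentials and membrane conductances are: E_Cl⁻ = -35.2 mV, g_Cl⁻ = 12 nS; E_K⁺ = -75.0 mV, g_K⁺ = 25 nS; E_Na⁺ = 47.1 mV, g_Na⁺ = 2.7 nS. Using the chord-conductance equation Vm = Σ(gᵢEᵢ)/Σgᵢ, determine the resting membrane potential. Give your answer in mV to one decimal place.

Σ gᵢEᵢ = 12·(-35.2) + 25·(-75.0) + 2.7·(47.1) = -2170.23
Σ gᵢ = 12 + 25 + 2.7 = 39.7
Vm = -2170.23 / 39.7 = -54.67 mV

-54.7 mV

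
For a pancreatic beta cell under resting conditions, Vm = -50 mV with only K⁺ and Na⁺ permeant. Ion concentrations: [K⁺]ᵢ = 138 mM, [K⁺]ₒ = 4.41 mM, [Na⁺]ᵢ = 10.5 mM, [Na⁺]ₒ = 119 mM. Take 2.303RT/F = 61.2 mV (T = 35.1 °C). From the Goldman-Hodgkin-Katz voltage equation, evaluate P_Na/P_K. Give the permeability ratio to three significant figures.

0.142

Let α = P_Na/P_K. GHK: Vm = 61.2·log₁₀[(Kₒ + α·Naₒ)/(Kᵢ + α·Naᵢ)].
10^(Vm/61.2) = 10^(-50.0/61.2) = 0.15241
So 0.15241·(Kᵢ + α·Naᵢ) = Kₒ + α·Naₒ → α = (0.15241·138.0 − 4.41) / (119.0 − 0.15241·10.5)
α = (21.03 − 4.41) / (119.0 − 1.6) = 16.62/117.4 = 0.1416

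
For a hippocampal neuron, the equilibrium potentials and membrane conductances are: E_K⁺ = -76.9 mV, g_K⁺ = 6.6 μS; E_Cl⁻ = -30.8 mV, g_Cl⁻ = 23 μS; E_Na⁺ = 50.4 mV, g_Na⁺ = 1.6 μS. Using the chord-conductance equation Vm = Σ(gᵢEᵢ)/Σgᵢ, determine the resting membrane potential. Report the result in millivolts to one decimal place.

Σ gᵢEᵢ = 6.6·(-76.9) + 23·(-30.8) + 1.6·(50.4) = -1135.30
Σ gᵢ = 6.6 + 23 + 1.6 = 31.2
Vm = -1135.30 / 31.2 = -36.39 mV

-36.4 mV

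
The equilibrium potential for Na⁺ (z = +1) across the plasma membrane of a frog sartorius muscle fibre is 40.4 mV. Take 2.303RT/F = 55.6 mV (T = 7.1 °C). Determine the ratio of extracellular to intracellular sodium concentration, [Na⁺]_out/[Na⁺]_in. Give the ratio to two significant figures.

5.3

log₁₀([out]/[in]) = E·z/(55.6) = 40.4 × 1 / 55.6 = 0.7266
[out]/[in] = 10^(0.7266) = 5.329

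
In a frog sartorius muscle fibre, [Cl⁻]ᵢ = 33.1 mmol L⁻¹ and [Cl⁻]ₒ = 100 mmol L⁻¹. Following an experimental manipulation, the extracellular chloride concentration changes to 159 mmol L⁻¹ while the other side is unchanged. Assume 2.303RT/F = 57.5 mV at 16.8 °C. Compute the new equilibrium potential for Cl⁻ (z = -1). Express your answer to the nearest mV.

After the shift: [Cl⁻]_out = 159, [Cl⁻]_in = 33.1 mmol L⁻¹.
E_new = (57.5/-1)·log₁₀(159/33.1) = -57.50 · (0.6816) = -39.19 mV

-39 mV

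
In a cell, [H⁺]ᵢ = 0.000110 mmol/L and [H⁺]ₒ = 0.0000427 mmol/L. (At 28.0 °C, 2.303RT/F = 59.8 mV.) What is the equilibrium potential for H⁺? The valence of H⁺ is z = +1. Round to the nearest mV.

E = (59.8/z) · log₁₀([H⁺]_out/[H⁺]_in) with z = +1.
= (59.8/1) · log₁₀(0.0000427/0.000110) = 59.80 · log₁₀(0.3882)
= 59.80 · (-0.4110) = -24.58 mV

-25 mV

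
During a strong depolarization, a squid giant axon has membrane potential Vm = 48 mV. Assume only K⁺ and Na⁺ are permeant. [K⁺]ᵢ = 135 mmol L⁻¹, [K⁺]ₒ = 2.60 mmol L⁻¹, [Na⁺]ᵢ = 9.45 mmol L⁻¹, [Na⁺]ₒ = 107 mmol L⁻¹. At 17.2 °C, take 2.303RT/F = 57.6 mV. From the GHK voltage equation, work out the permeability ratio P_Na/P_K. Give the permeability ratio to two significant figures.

Let α = P_Na/P_K. GHK: Vm = 57.6·log₁₀[(Kₒ + α·Naₒ)/(Kᵢ + α·Naᵢ)].
10^(Vm/57.6) = 10^(48.0/57.6) = 6.8129
So 6.8129·(Kᵢ + α·Naᵢ) = Kₒ + α·Naₒ → α = (6.8129·135.0 − 2.6) / (107.0 − 6.8129·9.45)
α = (919.7 − 2.6) / (107.0 − 64.38) = 917.1/42.62 = 21.52

22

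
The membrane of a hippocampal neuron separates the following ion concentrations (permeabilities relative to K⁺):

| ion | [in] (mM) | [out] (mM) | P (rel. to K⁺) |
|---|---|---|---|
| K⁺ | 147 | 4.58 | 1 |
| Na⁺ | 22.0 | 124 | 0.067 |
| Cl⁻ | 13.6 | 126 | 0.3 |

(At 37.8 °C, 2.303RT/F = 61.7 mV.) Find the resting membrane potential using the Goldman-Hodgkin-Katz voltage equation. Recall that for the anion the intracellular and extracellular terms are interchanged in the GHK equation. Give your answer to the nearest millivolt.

-64 mV

Vm = 61.7 · log₁₀[(Σ P·[cation]ₒ + Σ P·[anion]ᵢ) / (Σ P·[cation]ᵢ + Σ P·[anion]ₒ)]
Numerator = 1×4.58 + 0.067×124 + 0.3×13.6 = 16.97
Denominator = 1×147 + 0.067×22.0 + 0.3×126 = 186.3
Vm = 61.7 · log₁₀(0.091092) = 61.7 × (-1.0405) = -64.20 mV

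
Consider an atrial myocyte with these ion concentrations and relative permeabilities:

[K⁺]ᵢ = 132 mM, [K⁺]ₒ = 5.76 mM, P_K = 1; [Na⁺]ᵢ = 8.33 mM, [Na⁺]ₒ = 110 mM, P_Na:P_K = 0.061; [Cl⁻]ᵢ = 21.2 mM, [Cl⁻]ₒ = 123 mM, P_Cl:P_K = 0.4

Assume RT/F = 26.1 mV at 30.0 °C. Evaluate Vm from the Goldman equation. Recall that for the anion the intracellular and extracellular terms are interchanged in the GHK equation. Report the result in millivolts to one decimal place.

-56.4 mV

Vm = 26.1 · ln[(Σ P·[cation]ₒ + Σ P·[anion]ᵢ) / (Σ P·[cation]ᵢ + Σ P·[anion]ₒ)]
Numerator = 1×5.76 + 0.061×110 + 0.4×21.2 = 20.95
Denominator = 1×132 + 0.061×8.33 + 0.4×123 = 181.7
Vm = 26.1 · ln(0.11529) = 26.1 × (-2.1603) = -56.38 mV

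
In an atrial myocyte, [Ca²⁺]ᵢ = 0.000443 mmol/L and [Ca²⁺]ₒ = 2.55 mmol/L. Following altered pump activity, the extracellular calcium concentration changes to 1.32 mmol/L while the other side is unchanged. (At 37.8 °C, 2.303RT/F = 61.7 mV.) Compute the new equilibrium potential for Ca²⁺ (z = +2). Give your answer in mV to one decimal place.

After the shift: [Ca²⁺]_out = 1.32, [Ca²⁺]_in = 0.000443 mmol/L.
E_new = (61.7/2)·log₁₀(1.32/0.000443) = 30.85 · (3.4742) = 107.18 mV

107.2 mV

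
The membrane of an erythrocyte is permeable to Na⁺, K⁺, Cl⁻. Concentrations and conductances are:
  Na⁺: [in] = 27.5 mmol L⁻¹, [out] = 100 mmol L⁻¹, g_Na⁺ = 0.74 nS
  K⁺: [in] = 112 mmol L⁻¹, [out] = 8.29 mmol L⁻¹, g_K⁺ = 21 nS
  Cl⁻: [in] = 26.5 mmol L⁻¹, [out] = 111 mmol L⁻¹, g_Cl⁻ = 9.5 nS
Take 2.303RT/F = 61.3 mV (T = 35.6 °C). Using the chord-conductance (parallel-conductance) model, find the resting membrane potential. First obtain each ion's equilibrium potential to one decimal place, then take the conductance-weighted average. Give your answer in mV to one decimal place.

-57.4 mV

E_Na⁺ = (61.3/1)·log₁₀(100/27.5) = 34.4 mV
E_K⁺ = (61.3/1)·log₁₀(8.29/112) = -69.3 mV
E_Cl⁻ = (61.3/-1)·log₁₀(111/26.5) = -38.1 mV
Vm = (Σ gᵢEᵢ)/(Σ gᵢ) = (0.74·34.4 + 21·-69.3 + 9.5·-38.1) / (0.74 + 21 + 9.5)
= -1791.79 / 31.24 = -57.36 mV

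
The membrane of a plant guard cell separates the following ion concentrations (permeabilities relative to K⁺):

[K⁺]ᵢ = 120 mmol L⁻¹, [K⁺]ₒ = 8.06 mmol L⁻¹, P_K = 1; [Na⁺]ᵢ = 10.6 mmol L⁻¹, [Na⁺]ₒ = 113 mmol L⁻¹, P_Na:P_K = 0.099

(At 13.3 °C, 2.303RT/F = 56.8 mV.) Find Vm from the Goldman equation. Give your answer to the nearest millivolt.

Vm = 56.8 · log₁₀[(Σ P·[cation]ₒ + Σ P·[anion]ᵢ) / (Σ P·[cation]ᵢ + Σ P·[anion]ₒ)]
Numerator = 1×8.06 + 0.099×113 = 19.25
Denominator = 1×120 + 0.099×10.6 = 121
Vm = 56.8 · log₁₀(0.159) = 56.8 × (-0.7986) = -45.36 mV

-45 mV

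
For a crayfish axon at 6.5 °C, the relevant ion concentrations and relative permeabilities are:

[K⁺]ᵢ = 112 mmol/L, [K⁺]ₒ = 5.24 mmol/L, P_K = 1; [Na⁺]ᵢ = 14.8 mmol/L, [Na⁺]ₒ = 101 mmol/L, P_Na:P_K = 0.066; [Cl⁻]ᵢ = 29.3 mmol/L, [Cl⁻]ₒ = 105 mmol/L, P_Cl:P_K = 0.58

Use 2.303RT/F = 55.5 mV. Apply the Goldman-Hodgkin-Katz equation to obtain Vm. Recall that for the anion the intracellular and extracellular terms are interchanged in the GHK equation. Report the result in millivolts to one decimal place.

-43.3 mV

Vm = 55.5 · log₁₀[(Σ P·[cation]ₒ + Σ P·[anion]ᵢ) / (Σ P·[cation]ᵢ + Σ P·[anion]ₒ)]
Numerator = 1×5.24 + 0.066×101 + 0.58×29.3 = 28.9
Denominator = 1×112 + 0.066×14.8 + 0.58×105 = 173.9
Vm = 55.5 · log₁₀(0.16621) = 55.5 × (-0.7793) = -43.25 mV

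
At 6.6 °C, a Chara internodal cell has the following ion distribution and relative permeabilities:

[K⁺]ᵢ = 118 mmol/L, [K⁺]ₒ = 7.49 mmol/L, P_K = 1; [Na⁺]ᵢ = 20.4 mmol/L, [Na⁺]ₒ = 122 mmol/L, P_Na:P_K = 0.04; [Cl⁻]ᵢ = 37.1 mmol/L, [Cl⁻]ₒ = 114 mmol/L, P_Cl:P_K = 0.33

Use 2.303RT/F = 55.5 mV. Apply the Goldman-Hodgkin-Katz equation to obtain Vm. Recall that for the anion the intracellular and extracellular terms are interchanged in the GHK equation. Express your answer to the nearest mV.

-45 mV

Vm = 55.5 · log₁₀[(Σ P·[cation]ₒ + Σ P·[anion]ᵢ) / (Σ P·[cation]ᵢ + Σ P·[anion]ₒ)]
Numerator = 1×7.49 + 0.04×122 + 0.33×37.1 = 24.61
Denominator = 1×118 + 0.04×20.4 + 0.33×114 = 156.4
Vm = 55.5 · log₁₀(0.15734) = 55.5 × (-0.8032) = -44.58 mV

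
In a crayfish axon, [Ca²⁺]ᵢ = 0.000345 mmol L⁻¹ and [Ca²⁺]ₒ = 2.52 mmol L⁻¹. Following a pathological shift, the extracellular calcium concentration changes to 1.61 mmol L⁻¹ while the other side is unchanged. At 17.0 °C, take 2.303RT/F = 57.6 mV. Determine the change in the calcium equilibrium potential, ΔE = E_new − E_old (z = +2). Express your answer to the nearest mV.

-6 mV

E_old = (57.6/2)·log₁₀(2.52/0.000345) = 111.27 mV
E_new = (57.6/2)·log₁₀(1.61/0.000345) = 105.67 mV
ΔE = 105.67 − (111.27) = -5.60 mV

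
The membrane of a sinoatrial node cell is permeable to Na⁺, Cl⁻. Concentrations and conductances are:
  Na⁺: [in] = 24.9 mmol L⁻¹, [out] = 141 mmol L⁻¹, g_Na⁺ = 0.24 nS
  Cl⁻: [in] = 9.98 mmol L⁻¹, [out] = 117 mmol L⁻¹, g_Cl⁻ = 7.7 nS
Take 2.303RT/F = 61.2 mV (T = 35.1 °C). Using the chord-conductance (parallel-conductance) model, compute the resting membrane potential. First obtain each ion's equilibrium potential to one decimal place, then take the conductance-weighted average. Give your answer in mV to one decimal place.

-62.0 mV

E_Na⁺ = (61.2/1)·log₁₀(141/24.9) = 46.1 mV
E_Cl⁻ = (61.2/-1)·log₁₀(117/9.98) = -65.4 mV
Vm = (Σ gᵢEᵢ)/(Σ gᵢ) = (0.24·46.1 + 7.7·-65.4) / (0.24 + 7.7)
= -492.52 / 7.94 = -62.03 mV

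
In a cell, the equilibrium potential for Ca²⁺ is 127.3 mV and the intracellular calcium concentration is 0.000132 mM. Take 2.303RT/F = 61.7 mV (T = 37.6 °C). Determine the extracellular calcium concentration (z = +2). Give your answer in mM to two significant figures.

1.8 mM

Nernst: E = (61.7/2) · log₁₀([out]/[in]), so log₁₀([out]/[in]) = 127.3 × 2 / 61.7 = 4.1264.
[out]/[in] = 10^(4.1264) = 1.338e+04.
[out] = 1.338e+04 × 0.000132 = 1.766 mM.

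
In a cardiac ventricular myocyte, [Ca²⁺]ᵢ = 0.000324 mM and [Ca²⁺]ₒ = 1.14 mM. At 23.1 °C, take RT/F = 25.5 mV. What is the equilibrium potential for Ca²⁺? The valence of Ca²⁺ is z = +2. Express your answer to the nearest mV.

104 mV

E = (25.5/z) · ln([Ca²⁺]_out/[Ca²⁺]_in) with z = +2.
= (25.5/2) · ln(1.14/0.000324) = 12.75 · ln(3519)
= 12.75 · (8.1658) = 104.11 mV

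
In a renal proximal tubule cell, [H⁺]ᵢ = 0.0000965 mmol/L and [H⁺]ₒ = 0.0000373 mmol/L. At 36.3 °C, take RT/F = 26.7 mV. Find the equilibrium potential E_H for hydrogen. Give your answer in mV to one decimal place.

-25.4 mV

E = (26.7/z) · ln([H⁺]_out/[H⁺]_in) with z = +1.
= (26.7/1) · ln(0.0000373/0.0000965) = 26.70 · ln(0.3865)
= 26.70 · (-0.9505) = -25.38 mV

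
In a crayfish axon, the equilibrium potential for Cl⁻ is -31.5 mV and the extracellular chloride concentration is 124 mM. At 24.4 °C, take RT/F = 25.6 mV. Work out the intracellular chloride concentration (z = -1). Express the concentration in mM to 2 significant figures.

Nernst: E = (25.6/-1) · ln([out]/[in]), so ln([out]/[in]) = -31.5 × -1 / 25.6 = 1.2305.
[out]/[in] = e^(1.2305) = 3.423.
[in] = 124 / 3.423 = 36.23 mM.

36 mM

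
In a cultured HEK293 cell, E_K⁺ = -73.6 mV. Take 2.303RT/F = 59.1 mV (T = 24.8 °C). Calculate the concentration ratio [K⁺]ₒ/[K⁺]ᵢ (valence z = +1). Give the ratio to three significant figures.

log₁₀([out]/[in]) = E·z/(59.1) = -73.6 × 1 / 59.1 = -1.2453
[out]/[in] = 10^(-1.2453) = 0.05684

0.0568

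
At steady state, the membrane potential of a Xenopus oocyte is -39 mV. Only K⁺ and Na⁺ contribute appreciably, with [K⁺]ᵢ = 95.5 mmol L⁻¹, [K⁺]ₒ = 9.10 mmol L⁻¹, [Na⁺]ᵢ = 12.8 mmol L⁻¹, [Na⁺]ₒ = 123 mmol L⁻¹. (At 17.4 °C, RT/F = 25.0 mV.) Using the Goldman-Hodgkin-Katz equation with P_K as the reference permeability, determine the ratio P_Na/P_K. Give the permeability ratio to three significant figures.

0.0912

Let α = P_Na/P_K. GHK: Vm = 25.0·ln[(Kₒ + α·Naₒ)/(Kᵢ + α·Naᵢ)].
e^(Vm/25.0) = e^(-39.0/25.0) = 0.21014
So 0.21014·(Kᵢ + α·Naᵢ) = Kₒ + α·Naₒ → α = (0.21014·95.5 − 9.1) / (123.0 − 0.21014·12.8)
α = (20.07 − 9.1) / (123.0 − 2.69) = 10.97/120.3 = 0.09116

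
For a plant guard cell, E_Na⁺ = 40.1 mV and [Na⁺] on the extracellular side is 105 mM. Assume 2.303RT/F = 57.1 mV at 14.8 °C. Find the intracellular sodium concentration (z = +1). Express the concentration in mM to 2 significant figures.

21 mM

Nernst: E = (57.1/1) · log₁₀([out]/[in]), so log₁₀([out]/[in]) = 40.1 × 1 / 57.1 = 0.7023.
[out]/[in] = 10^(0.7023) = 5.038.
[in] = 105 / 5.038 = 20.84 mM.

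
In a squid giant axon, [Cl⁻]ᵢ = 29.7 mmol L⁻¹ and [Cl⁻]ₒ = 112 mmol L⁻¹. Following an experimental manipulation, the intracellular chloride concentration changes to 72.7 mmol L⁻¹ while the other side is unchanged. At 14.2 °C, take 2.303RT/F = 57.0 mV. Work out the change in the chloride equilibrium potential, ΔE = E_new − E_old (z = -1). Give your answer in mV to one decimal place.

22.2 mV

E_old = (57.0/-1)·log₁₀(112/29.7) = -32.86 mV
E_new = (57.0/-1)·log₁₀(112/72.7) = -10.70 mV
ΔE = -10.70 − (-32.86) = 22.16 mV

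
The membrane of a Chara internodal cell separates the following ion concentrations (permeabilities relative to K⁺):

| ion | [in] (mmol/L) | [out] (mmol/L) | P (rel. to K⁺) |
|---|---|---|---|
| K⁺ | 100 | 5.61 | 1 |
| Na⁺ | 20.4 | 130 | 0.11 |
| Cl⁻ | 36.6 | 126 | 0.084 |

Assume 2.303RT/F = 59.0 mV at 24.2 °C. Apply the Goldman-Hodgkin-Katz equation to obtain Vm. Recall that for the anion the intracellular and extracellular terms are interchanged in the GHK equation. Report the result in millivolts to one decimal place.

Vm = 59.0 · log₁₀[(Σ P·[cation]ₒ + Σ P·[anion]ᵢ) / (Σ P·[cation]ᵢ + Σ P·[anion]ₒ)]
Numerator = 1×5.61 + 0.11×130 + 0.084×36.6 = 22.98
Denominator = 1×100 + 0.11×20.4 + 0.084×126 = 112.8
Vm = 59.0 · log₁₀(0.20371) = 59.0 × (-0.6910) = -40.77 mV

-40.8 mV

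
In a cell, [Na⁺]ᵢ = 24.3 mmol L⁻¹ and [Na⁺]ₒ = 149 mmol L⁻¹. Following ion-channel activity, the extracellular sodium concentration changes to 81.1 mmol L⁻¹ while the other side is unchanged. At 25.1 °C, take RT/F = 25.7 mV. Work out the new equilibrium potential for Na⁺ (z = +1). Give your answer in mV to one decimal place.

31.0 mV

After the shift: [Na⁺]_out = 81.1, [Na⁺]_in = 24.3 mmol L⁻¹.
E_new = (25.7/1)·ln(81.1/24.3) = 25.70 · (1.2052) = 30.97 mV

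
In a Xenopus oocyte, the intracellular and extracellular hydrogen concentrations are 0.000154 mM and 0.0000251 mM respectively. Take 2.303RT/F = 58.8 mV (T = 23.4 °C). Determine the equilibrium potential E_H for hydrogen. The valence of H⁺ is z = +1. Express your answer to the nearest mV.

-46 mV

E = (58.8/z) · log₁₀([H⁺]_out/[H⁺]_in) with z = +1.
= (58.8/1) · log₁₀(0.0000251/0.000154) = 58.80 · log₁₀(0.163)
= 58.80 · (-0.7878) = -46.33 mV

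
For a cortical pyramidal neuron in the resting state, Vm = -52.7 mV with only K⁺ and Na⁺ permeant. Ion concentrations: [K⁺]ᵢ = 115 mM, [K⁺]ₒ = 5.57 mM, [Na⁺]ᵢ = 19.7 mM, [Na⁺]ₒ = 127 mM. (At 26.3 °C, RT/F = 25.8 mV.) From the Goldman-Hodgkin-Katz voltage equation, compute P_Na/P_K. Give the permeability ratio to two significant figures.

Let α = P_Na/P_K. GHK: Vm = 25.8·ln[(Kₒ + α·Naₒ)/(Kᵢ + α·Naᵢ)].
e^(Vm/25.8) = e^(-52.7/25.8) = 0.12969
So 0.12969·(Kᵢ + α·Naᵢ) = Kₒ + α·Naₒ → α = (0.12969·115.0 − 5.57) / (127.0 − 0.12969·19.7)
α = (14.91 − 5.57) / (127.0 − 2.555) = 9.344/124.4 = 0.07508

0.075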